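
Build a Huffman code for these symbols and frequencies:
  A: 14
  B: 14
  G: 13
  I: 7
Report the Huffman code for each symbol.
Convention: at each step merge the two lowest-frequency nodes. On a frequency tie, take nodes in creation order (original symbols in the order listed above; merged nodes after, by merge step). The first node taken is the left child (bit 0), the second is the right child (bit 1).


Huffman tree construction:
Step 1: Merge I(7) + G(13) = 20
Step 2: Merge A(14) + B(14) = 28
Step 3: Merge (I+G)(20) + (A+B)(28) = 48
Read each symbol's code off the tree from the root (left child = 0, right child = 1).

Codes:
  A: 10 (length 2)
  B: 11 (length 2)
  G: 01 (length 2)
  I: 00 (length 2)
Average code length: 96/48 = 2.0000 bits/symbol


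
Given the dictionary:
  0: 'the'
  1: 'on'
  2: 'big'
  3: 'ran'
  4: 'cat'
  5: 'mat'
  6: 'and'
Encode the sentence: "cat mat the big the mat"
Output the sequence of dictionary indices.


Look up each word in the dictionary:
  'cat' -> 4
  'mat' -> 5
  'the' -> 0
  'big' -> 2
  'the' -> 0
  'mat' -> 5

Encoded: [4, 5, 0, 2, 0, 5]


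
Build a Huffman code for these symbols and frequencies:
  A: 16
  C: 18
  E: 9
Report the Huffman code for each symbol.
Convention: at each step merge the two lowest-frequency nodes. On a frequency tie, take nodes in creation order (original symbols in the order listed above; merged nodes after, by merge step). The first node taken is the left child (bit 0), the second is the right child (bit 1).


Huffman tree construction:
Step 1: Merge E(9) + A(16) = 25
Step 2: Merge C(18) + (E+A)(25) = 43
Read each symbol's code off the tree from the root (left child = 0, right child = 1).

Codes:
  A: 11 (length 2)
  C: 0 (length 1)
  E: 10 (length 2)
Average code length: 68/43 = 1.5814 bits/symbol


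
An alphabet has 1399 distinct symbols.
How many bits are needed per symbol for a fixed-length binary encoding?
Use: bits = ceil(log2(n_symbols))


log2(1399) = 10.4502
Bracket: 2^10 = 1024 < 1399 <= 2^11 = 2048
So ceil(log2(1399)) = 11

bits = ceil(log2(1399)) = ceil(10.4502) = 11 bits


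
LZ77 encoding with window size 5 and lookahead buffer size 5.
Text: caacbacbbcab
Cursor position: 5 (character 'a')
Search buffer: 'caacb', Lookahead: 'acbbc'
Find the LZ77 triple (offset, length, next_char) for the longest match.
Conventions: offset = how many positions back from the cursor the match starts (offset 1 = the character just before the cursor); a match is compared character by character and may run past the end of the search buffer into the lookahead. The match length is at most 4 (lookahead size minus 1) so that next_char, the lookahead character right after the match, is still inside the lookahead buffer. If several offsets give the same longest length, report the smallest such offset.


Try each offset into the search buffer:
  offset=1 (pos 4, char 'b'): match length 0
  offset=2 (pos 3, char 'c'): match length 0
  offset=3 (pos 2, char 'a'): match length 3
  offset=4 (pos 1, char 'a'): match length 1
  offset=5 (pos 0, char 'c'): match length 0
Longest match has length 3 at offset 3.
next_char = character at position 5 + 3 = 8 -> 'b'

Best match: offset=3, length=3 (matching 'acb' starting at position 2)
LZ77 triple: (3, 3, 'b')


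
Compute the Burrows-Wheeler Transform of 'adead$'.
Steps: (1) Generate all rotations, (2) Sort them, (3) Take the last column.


Rotations (sorted):
  0: $adead -> last char: d
  1: ad$ade -> last char: e
  2: adead$ -> last char: $
  3: d$adea -> last char: a
  4: dead$a -> last char: a
  5: ead$ad -> last char: d


BWT = de$aad


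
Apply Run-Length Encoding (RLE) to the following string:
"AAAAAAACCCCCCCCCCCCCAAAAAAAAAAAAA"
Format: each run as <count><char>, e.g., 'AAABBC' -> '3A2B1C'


Scanning runs left to right:
  i=0: run of 'A' x 7 -> '7A'
  i=7: run of 'C' x 13 -> '13C'
  i=20: run of 'A' x 13 -> '13A'

RLE = 7A13C13A


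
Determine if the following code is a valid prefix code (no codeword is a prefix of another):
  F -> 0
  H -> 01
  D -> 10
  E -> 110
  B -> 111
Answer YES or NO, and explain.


Checking each pair (does one codeword prefix another?):
  F='0' vs H='01': prefix -- VIOLATION

NO -- this is NOT a valid prefix code. F (0) is a prefix of H (01).


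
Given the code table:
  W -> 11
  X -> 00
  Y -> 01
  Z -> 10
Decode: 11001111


Decoding:
11 -> W
00 -> X
11 -> W
11 -> W


Result: WXWW


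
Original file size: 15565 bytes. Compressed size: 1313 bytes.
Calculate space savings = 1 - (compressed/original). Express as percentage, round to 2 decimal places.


ratio = compressed/original = 1313/15565 = 0.084356
savings = 1 - ratio = 1 - 0.084356 = 0.915644
as a percentage: 0.915644 * 100 = 91.56%

Space savings = 1 - 1313/15565 = 91.56%


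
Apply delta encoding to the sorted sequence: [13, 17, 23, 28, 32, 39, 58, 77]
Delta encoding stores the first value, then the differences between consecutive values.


First value: 13
Deltas:
  17 - 13 = 4
  23 - 17 = 6
  28 - 23 = 5
  32 - 28 = 4
  39 - 32 = 7
  58 - 39 = 19
  77 - 58 = 19


Delta encoded: [13, 4, 6, 5, 4, 7, 19, 19]


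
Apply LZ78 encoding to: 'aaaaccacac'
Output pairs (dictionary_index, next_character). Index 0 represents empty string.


LZ78 encoding steps:
Dictionary: {0: ''}
Step 1: w='' (idx 0), next='a' -> output (0, 'a'), add 'a' as idx 1
Step 2: w='a' (idx 1), next='a' -> output (1, 'a'), add 'aa' as idx 2
Step 3: w='a' (idx 1), next='c' -> output (1, 'c'), add 'ac' as idx 3
Step 4: w='' (idx 0), next='c' -> output (0, 'c'), add 'c' as idx 4
Step 5: w='ac' (idx 3), next='a' -> output (3, 'a'), add 'aca' as idx 5
Step 6: w='c' (idx 4), end of input -> output (4, '')


Encoded: [(0, 'a'), (1, 'a'), (1, 'c'), (0, 'c'), (3, 'a'), (4, '')]


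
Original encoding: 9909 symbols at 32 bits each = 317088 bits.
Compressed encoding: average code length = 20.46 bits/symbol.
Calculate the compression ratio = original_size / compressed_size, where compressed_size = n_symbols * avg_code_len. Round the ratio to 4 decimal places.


original_size = n_symbols * orig_bits = 9909 * 32 = 317088 bits
compressed_size = n_symbols * avg_code_len = 9909 * 20.46 = 202738.14 bits
ratio = original_size / compressed_size = 317088 / 202738.14 = 1.564

Compression ratio = 1.564


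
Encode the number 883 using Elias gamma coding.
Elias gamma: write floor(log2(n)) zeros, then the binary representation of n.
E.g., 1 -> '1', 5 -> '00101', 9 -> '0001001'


num_bits = floor(log2(883)) + 1 = 10
leading_zeros = num_bits - 1 = 9
binary(883) = 1101110011

Elias gamma(883) = '000000000' + '1101110011' = 0000000001101110011 (19 bits)


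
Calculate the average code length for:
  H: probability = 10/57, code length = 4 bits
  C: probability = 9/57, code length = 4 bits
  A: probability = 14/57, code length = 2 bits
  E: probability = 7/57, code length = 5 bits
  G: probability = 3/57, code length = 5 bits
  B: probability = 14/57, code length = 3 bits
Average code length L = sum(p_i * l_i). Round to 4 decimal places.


Weighted contributions p_i * l_i:
  H: (10/57) * 4 = 40/57
  C: (9/57) * 4 = 36/57
  A: (14/57) * 2 = 28/57
  E: (7/57) * 5 = 35/57
  G: (3/57) * 5 = 15/57
  B: (14/57) * 3 = 42/57
Sum = (40 + 36 + 28 + 35 + 15 + 42)/57 = 196/57

L = 196/57 = 3.4386 bits/symbol


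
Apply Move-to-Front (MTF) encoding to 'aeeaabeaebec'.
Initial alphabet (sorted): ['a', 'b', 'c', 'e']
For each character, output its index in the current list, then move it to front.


MTF encoding:
'a': index 0 in ['a', 'b', 'c', 'e'] -> ['a', 'b', 'c', 'e']
'e': index 3 in ['a', 'b', 'c', 'e'] -> ['e', 'a', 'b', 'c']
'e': index 0 in ['e', 'a', 'b', 'c'] -> ['e', 'a', 'b', 'c']
'a': index 1 in ['e', 'a', 'b', 'c'] -> ['a', 'e', 'b', 'c']
'a': index 0 in ['a', 'e', 'b', 'c'] -> ['a', 'e', 'b', 'c']
'b': index 2 in ['a', 'e', 'b', 'c'] -> ['b', 'a', 'e', 'c']
'e': index 2 in ['b', 'a', 'e', 'c'] -> ['e', 'b', 'a', 'c']
'a': index 2 in ['e', 'b', 'a', 'c'] -> ['a', 'e', 'b', 'c']
'e': index 1 in ['a', 'e', 'b', 'c'] -> ['e', 'a', 'b', 'c']
'b': index 2 in ['e', 'a', 'b', 'c'] -> ['b', 'e', 'a', 'c']
'e': index 1 in ['b', 'e', 'a', 'c'] -> ['e', 'b', 'a', 'c']
'c': index 3 in ['e', 'b', 'a', 'c'] -> ['c', 'e', 'b', 'a']


Output: [0, 3, 0, 1, 0, 2, 2, 2, 1, 2, 1, 3]


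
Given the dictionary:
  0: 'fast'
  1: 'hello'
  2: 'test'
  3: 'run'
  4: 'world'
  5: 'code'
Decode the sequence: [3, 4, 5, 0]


Look up each index in the dictionary:
  3 -> 'run'
  4 -> 'world'
  5 -> 'code'
  0 -> 'fast'

Decoded: "run world code fast"


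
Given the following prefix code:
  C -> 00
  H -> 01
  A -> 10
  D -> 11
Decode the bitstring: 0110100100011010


Decoding step by step:
Bits 01 -> H
Bits 10 -> A
Bits 10 -> A
Bits 01 -> H
Bits 00 -> C
Bits 01 -> H
Bits 10 -> A
Bits 10 -> A


Decoded message: HAAHCHAA


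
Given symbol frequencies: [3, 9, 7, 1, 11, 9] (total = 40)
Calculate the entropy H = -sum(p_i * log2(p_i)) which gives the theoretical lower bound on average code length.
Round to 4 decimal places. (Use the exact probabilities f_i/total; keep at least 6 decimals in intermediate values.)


Per-symbol terms -p_i * log2(p_i) with p_i = f_i/40:
  p = 3/40 = 0.075000: log2(p) = -3.736966, -p*log2(p) = 0.280272
  p = 9/40 = 0.225000: log2(p) = -2.152003, -p*log2(p) = 0.484201
  p = 7/40 = 0.175000: log2(p) = -2.514573, -p*log2(p) = 0.440050
  p = 1/40 = 0.025000: log2(p) = -5.321928, -p*log2(p) = 0.133048
  p = 11/40 = 0.275000: log2(p) = -1.862496, -p*log2(p) = 0.512187
  p = 9/40 = 0.225000: log2(p) = -2.152003, -p*log2(p) = 0.484201
H = 0.280272 + 0.484201 + 0.440050 + 0.133048 + 0.512187 + 0.484201 = 2.333959

H = 2.334 bits/symbol


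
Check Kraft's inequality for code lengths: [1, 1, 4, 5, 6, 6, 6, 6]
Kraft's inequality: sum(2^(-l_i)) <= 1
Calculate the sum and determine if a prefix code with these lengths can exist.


Sum = 2^(-1) + 2^(-1) + 2^(-4) + 2^(-5) + 2^(-6) + 2^(-6) + 2^(-6) + 2^(-6)
    = 0.5 + 0.5 + 0.0625 + 0.03125 + 0.015625 + 0.015625 + 0.015625 + 0.015625
    = 74/64 = 1.15625
Since 1.15625 > 1, Kraft's inequality is NOT satisfied.
A prefix code with these lengths CANNOT exist.

Kraft sum = 1.15625. Not satisfied.


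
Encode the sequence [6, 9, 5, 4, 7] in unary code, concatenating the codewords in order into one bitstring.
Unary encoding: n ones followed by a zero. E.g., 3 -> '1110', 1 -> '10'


Encode each number as n ones followed by a terminating 0:
  6 -> 1111110 (7 bits)
  9 -> 1111111110 (10 bits)
  5 -> 111110 (6 bits)
  4 -> 11110 (5 bits)
  7 -> 11111110 (8 bits)
Total length = 7 + 10 + 6 + 5 + 8 = 36 bits.

Unary([6, 9, 5, 4, 7]) = 111111011111111101111101111011111110 (36 bits)


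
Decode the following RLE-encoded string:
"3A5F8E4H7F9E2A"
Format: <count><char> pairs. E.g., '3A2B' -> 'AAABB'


Expanding each <count><char> pair:
  3A -> 'AAA'
  5F -> 'FFFFF'
  8E -> 'EEEEEEEE'
  4H -> 'HHHH'
  7F -> 'FFFFFFF'
  9E -> 'EEEEEEEEE'
  2A -> 'AA'

Decoded = AAAFFFFFEEEEEEEEHHHHFFFFFFFEEEEEEEEEAA


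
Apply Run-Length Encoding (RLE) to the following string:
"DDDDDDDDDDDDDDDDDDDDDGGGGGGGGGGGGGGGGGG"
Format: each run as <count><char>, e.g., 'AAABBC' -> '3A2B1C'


Scanning runs left to right:
  i=0: run of 'D' x 21 -> '21D'
  i=21: run of 'G' x 18 -> '18G'

RLE = 21D18G


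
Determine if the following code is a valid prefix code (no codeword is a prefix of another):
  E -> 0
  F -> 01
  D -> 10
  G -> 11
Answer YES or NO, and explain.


Checking each pair (does one codeword prefix another?):
  E='0' vs F='01': prefix -- VIOLATION

NO -- this is NOT a valid prefix code. E (0) is a prefix of F (01).


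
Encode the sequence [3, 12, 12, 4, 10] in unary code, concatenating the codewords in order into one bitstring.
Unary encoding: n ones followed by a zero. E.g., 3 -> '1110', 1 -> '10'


Encode each number as n ones followed by a terminating 0:
  3 -> 1110 (4 bits)
  12 -> 1111111111110 (13 bits)
  12 -> 1111111111110 (13 bits)
  4 -> 11110 (5 bits)
  10 -> 11111111110 (11 bits)
Total length = 4 + 13 + 13 + 5 + 11 = 46 bits.

Unary([3, 12, 12, 4, 10]) = 1110111111111111011111111111101111011111111110 (46 bits)


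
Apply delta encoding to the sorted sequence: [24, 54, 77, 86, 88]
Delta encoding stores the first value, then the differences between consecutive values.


First value: 24
Deltas:
  54 - 24 = 30
  77 - 54 = 23
  86 - 77 = 9
  88 - 86 = 2


Delta encoded: [24, 30, 23, 9, 2]


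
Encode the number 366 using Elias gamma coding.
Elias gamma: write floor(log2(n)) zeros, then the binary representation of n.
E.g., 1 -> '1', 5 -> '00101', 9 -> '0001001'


num_bits = floor(log2(366)) + 1 = 9
leading_zeros = num_bits - 1 = 8
binary(366) = 101101110

Elias gamma(366) = '00000000' + '101101110' = 00000000101101110 (17 bits)


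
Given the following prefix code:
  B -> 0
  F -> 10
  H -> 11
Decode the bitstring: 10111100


Decoding step by step:
Bits 10 -> F
Bits 11 -> H
Bits 11 -> H
Bits 0 -> B
Bits 0 -> B


Decoded message: FHHBB


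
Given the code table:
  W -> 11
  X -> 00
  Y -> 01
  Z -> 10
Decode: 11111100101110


Decoding:
11 -> W
11 -> W
11 -> W
00 -> X
10 -> Z
11 -> W
10 -> Z


Result: WWWXZWZ


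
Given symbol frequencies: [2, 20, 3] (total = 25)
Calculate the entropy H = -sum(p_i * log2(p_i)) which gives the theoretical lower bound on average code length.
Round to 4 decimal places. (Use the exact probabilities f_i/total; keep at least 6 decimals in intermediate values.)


Per-symbol terms -p_i * log2(p_i) with p_i = f_i/25:
  p = 2/25 = 0.080000: log2(p) = -3.643856, -p*log2(p) = 0.291508
  p = 20/25 = 0.800000: log2(p) = -0.321928, -p*log2(p) = 0.257542
  p = 3/25 = 0.120000: log2(p) = -3.058894, -p*log2(p) = 0.367067
H = 0.291508 + 0.257542 + 0.367067 = 0.916117

H = 0.9161 bits/symbol


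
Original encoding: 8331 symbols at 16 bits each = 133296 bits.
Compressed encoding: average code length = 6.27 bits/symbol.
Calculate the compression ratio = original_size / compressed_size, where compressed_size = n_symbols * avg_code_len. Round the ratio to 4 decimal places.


original_size = n_symbols * orig_bits = 8331 * 16 = 133296 bits
compressed_size = n_symbols * avg_code_len = 8331 * 6.27 = 52235.37 bits
ratio = original_size / compressed_size = 133296 / 52235.37 = 2.5518

Compression ratio = 2.5518


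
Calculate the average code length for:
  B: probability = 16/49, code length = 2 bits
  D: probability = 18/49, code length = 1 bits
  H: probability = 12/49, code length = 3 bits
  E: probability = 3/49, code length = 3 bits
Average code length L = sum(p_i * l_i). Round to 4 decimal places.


Weighted contributions p_i * l_i:
  B: (16/49) * 2 = 32/49
  D: (18/49) * 1 = 18/49
  H: (12/49) * 3 = 36/49
  E: (3/49) * 3 = 9/49
Sum = (32 + 18 + 36 + 9)/49 = 95/49

L = 95/49 = 1.9388 bits/symbol


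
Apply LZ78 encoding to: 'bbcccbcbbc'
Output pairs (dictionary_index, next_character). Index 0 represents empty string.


LZ78 encoding steps:
Dictionary: {0: ''}
Step 1: w='' (idx 0), next='b' -> output (0, 'b'), add 'b' as idx 1
Step 2: w='b' (idx 1), next='c' -> output (1, 'c'), add 'bc' as idx 2
Step 3: w='' (idx 0), next='c' -> output (0, 'c'), add 'c' as idx 3
Step 4: w='c' (idx 3), next='b' -> output (3, 'b'), add 'cb' as idx 4
Step 5: w='cb' (idx 4), next='b' -> output (4, 'b'), add 'cbb' as idx 5
Step 6: w='c' (idx 3), end of input -> output (3, '')


Encoded: [(0, 'b'), (1, 'c'), (0, 'c'), (3, 'b'), (4, 'b'), (3, '')]


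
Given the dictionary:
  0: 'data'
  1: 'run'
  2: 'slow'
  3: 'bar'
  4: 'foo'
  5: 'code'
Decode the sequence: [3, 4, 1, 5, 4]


Look up each index in the dictionary:
  3 -> 'bar'
  4 -> 'foo'
  1 -> 'run'
  5 -> 'code'
  4 -> 'foo'

Decoded: "bar foo run code foo"


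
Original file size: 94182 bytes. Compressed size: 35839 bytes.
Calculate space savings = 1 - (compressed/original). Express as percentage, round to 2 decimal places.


ratio = compressed/original = 35839/94182 = 0.380529
savings = 1 - ratio = 1 - 0.380529 = 0.619471
as a percentage: 0.619471 * 100 = 61.95%

Space savings = 1 - 35839/94182 = 61.95%


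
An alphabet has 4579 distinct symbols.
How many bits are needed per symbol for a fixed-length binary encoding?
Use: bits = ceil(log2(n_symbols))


log2(4579) = 12.1608
Bracket: 2^12 = 4096 < 4579 <= 2^13 = 8192
So ceil(log2(4579)) = 13

bits = ceil(log2(4579)) = ceil(12.1608) = 13 bits


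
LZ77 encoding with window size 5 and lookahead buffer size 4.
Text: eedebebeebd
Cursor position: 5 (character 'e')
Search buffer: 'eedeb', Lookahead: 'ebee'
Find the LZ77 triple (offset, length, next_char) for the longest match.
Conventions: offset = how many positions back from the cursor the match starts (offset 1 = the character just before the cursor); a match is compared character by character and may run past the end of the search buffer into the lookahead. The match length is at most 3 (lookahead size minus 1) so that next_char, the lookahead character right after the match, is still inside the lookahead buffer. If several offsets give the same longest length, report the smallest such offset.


Try each offset into the search buffer:
  offset=1 (pos 4, char 'b'): match length 0
  offset=2 (pos 3, char 'e'): match length 3
  offset=3 (pos 2, char 'd'): match length 0
  offset=4 (pos 1, char 'e'): match length 1
  offset=5 (pos 0, char 'e'): match length 1
Longest match has length 3 at offset 2.
next_char = character at position 5 + 3 = 8 -> 'e'

Best match: offset=2, length=3 (matching 'ebe' starting at position 3)
LZ77 triple: (2, 3, 'e')


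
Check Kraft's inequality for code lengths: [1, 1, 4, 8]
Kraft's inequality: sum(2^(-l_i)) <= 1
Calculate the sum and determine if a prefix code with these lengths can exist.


Sum = 2^(-1) + 2^(-1) + 2^(-4) + 2^(-8)
    = 0.5 + 0.5 + 0.0625 + 0.00390625
    = 273/256 = 1.06640625
Since 1.06640625 > 1, Kraft's inequality is NOT satisfied.
A prefix code with these lengths CANNOT exist.

Kraft sum = 1.06640625. Not satisfied.


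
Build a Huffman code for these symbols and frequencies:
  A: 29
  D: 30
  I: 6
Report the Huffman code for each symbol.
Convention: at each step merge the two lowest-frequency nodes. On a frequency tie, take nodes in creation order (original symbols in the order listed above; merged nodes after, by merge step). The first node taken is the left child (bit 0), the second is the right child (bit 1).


Huffman tree construction:
Step 1: Merge I(6) + A(29) = 35
Step 2: Merge D(30) + (I+A)(35) = 65
Read each symbol's code off the tree from the root (left child = 0, right child = 1).

Codes:
  A: 11 (length 2)
  D: 0 (length 1)
  I: 10 (length 2)
Average code length: 100/65 = 1.5385 bits/symbol


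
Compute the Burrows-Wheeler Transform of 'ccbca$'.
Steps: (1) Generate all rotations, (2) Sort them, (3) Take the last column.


Rotations (sorted):
  0: $ccbca -> last char: a
  1: a$ccbc -> last char: c
  2: bca$cc -> last char: c
  3: ca$ccb -> last char: b
  4: cbca$c -> last char: c
  5: ccbca$ -> last char: $


BWT = accbc$


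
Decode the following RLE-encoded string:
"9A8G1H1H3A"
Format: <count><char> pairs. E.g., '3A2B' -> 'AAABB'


Expanding each <count><char> pair:
  9A -> 'AAAAAAAAA'
  8G -> 'GGGGGGGG'
  1H -> 'H'
  1H -> 'H'
  3A -> 'AAA'

Decoded = AAAAAAAAAGGGGGGGGHHAAA


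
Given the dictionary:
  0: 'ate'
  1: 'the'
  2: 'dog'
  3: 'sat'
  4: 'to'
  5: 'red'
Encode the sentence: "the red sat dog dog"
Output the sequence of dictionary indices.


Look up each word in the dictionary:
  'the' -> 1
  'red' -> 5
  'sat' -> 3
  'dog' -> 2
  'dog' -> 2

Encoded: [1, 5, 3, 2, 2]


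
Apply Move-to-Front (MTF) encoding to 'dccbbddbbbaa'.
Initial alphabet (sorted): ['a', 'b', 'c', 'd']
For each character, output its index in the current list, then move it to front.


MTF encoding:
'd': index 3 in ['a', 'b', 'c', 'd'] -> ['d', 'a', 'b', 'c']
'c': index 3 in ['d', 'a', 'b', 'c'] -> ['c', 'd', 'a', 'b']
'c': index 0 in ['c', 'd', 'a', 'b'] -> ['c', 'd', 'a', 'b']
'b': index 3 in ['c', 'd', 'a', 'b'] -> ['b', 'c', 'd', 'a']
'b': index 0 in ['b', 'c', 'd', 'a'] -> ['b', 'c', 'd', 'a']
'd': index 2 in ['b', 'c', 'd', 'a'] -> ['d', 'b', 'c', 'a']
'd': index 0 in ['d', 'b', 'c', 'a'] -> ['d', 'b', 'c', 'a']
'b': index 1 in ['d', 'b', 'c', 'a'] -> ['b', 'd', 'c', 'a']
'b': index 0 in ['b', 'd', 'c', 'a'] -> ['b', 'd', 'c', 'a']
'b': index 0 in ['b', 'd', 'c', 'a'] -> ['b', 'd', 'c', 'a']
'a': index 3 in ['b', 'd', 'c', 'a'] -> ['a', 'b', 'd', 'c']
'a': index 0 in ['a', 'b', 'd', 'c'] -> ['a', 'b', 'd', 'c']


Output: [3, 3, 0, 3, 0, 2, 0, 1, 0, 0, 3, 0]


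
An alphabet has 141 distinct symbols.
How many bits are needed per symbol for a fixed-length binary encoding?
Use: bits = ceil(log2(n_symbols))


log2(141) = 7.1396
Bracket: 2^7 = 128 < 141 <= 2^8 = 256
So ceil(log2(141)) = 8

bits = ceil(log2(141)) = ceil(7.1396) = 8 bits


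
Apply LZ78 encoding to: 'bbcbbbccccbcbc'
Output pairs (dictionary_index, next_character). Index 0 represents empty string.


LZ78 encoding steps:
Dictionary: {0: ''}
Step 1: w='' (idx 0), next='b' -> output (0, 'b'), add 'b' as idx 1
Step 2: w='b' (idx 1), next='c' -> output (1, 'c'), add 'bc' as idx 2
Step 3: w='b' (idx 1), next='b' -> output (1, 'b'), add 'bb' as idx 3
Step 4: w='bc' (idx 2), next='c' -> output (2, 'c'), add 'bcc' as idx 4
Step 5: w='' (idx 0), next='c' -> output (0, 'c'), add 'c' as idx 5
Step 6: w='c' (idx 5), next='b' -> output (5, 'b'), add 'cb' as idx 6
Step 7: w='cb' (idx 6), next='c' -> output (6, 'c'), add 'cbc' as idx 7


Encoded: [(0, 'b'), (1, 'c'), (1, 'b'), (2, 'c'), (0, 'c'), (5, 'b'), (6, 'c')]


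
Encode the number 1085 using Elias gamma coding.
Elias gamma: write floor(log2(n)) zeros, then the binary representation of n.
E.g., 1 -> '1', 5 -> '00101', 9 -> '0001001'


num_bits = floor(log2(1085)) + 1 = 11
leading_zeros = num_bits - 1 = 10
binary(1085) = 10000111101

Elias gamma(1085) = '0000000000' + '10000111101' = 000000000010000111101 (21 bits)


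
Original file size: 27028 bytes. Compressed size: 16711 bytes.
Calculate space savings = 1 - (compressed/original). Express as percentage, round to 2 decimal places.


ratio = compressed/original = 16711/27028 = 0.618285
savings = 1 - ratio = 1 - 0.618285 = 0.381715
as a percentage: 0.381715 * 100 = 38.17%

Space savings = 1 - 16711/27028 = 38.17%


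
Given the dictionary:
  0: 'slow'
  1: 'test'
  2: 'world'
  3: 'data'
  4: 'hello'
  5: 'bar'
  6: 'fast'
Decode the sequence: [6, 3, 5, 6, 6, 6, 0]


Look up each index in the dictionary:
  6 -> 'fast'
  3 -> 'data'
  5 -> 'bar'
  6 -> 'fast'
  6 -> 'fast'
  6 -> 'fast'
  0 -> 'slow'

Decoded: "fast data bar fast fast fast slow"


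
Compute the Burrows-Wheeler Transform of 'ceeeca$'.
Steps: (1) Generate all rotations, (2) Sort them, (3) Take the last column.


Rotations (sorted):
  0: $ceeeca -> last char: a
  1: a$ceeec -> last char: c
  2: ca$ceee -> last char: e
  3: ceeeca$ -> last char: $
  4: eca$cee -> last char: e
  5: eeca$ce -> last char: e
  6: eeeca$c -> last char: c


BWT = ace$eec


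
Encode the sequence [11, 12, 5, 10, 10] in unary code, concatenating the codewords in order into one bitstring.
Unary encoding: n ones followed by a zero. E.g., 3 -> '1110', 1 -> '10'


Encode each number as n ones followed by a terminating 0:
  11 -> 111111111110 (12 bits)
  12 -> 1111111111110 (13 bits)
  5 -> 111110 (6 bits)
  10 -> 11111111110 (11 bits)
  10 -> 11111111110 (11 bits)
Total length = 12 + 13 + 6 + 11 + 11 = 53 bits.

Unary([11, 12, 5, 10, 10]) = 11111111111011111111111101111101111111111011111111110 (53 bits)


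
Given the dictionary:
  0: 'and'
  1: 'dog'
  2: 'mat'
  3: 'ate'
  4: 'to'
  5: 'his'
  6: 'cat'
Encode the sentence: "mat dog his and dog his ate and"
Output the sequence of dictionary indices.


Look up each word in the dictionary:
  'mat' -> 2
  'dog' -> 1
  'his' -> 5
  'and' -> 0
  'dog' -> 1
  'his' -> 5
  'ate' -> 3
  'and' -> 0

Encoded: [2, 1, 5, 0, 1, 5, 3, 0]


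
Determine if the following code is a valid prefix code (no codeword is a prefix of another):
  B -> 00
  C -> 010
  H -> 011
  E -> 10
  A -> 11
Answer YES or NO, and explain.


Checking each pair (does one codeword prefix another?):
  B='00' vs C='010': no prefix
  B='00' vs H='011': no prefix
  B='00' vs E='10': no prefix
  B='00' vs A='11': no prefix
  C='010' vs B='00': no prefix
  C='010' vs H='011': no prefix
  C='010' vs E='10': no prefix
  C='010' vs A='11': no prefix
  H='011' vs B='00': no prefix
  H='011' vs C='010': no prefix
  H='011' vs E='10': no prefix
  H='011' vs A='11': no prefix
  E='10' vs B='00': no prefix
  E='10' vs C='010': no prefix
  E='10' vs H='011': no prefix
  E='10' vs A='11': no prefix
  A='11' vs B='00': no prefix
  A='11' vs C='010': no prefix
  A='11' vs H='011': no prefix
  A='11' vs E='10': no prefix
No violation found over all pairs.

YES -- this is a valid prefix code. No codeword is a prefix of any other codeword.


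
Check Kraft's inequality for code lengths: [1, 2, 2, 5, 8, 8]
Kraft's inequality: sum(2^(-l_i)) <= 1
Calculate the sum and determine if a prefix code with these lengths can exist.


Sum = 2^(-1) + 2^(-2) + 2^(-2) + 2^(-5) + 2^(-8) + 2^(-8)
    = 0.5 + 0.25 + 0.25 + 0.03125 + 0.00390625 + 0.00390625
    = 266/256 = 1.0390625
Since 1.0390625 > 1, Kraft's inequality is NOT satisfied.
A prefix code with these lengths CANNOT exist.

Kraft sum = 1.0390625. Not satisfied.


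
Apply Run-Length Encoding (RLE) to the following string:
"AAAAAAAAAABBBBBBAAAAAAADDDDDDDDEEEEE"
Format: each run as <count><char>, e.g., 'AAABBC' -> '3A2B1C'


Scanning runs left to right:
  i=0: run of 'A' x 10 -> '10A'
  i=10: run of 'B' x 6 -> '6B'
  i=16: run of 'A' x 7 -> '7A'
  i=23: run of 'D' x 8 -> '8D'
  i=31: run of 'E' x 5 -> '5E'

RLE = 10A6B7A8D5E


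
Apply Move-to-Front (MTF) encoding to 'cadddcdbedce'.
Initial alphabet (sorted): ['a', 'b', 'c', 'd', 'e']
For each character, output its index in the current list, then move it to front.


MTF encoding:
'c': index 2 in ['a', 'b', 'c', 'd', 'e'] -> ['c', 'a', 'b', 'd', 'e']
'a': index 1 in ['c', 'a', 'b', 'd', 'e'] -> ['a', 'c', 'b', 'd', 'e']
'd': index 3 in ['a', 'c', 'b', 'd', 'e'] -> ['d', 'a', 'c', 'b', 'e']
'd': index 0 in ['d', 'a', 'c', 'b', 'e'] -> ['d', 'a', 'c', 'b', 'e']
'd': index 0 in ['d', 'a', 'c', 'b', 'e'] -> ['d', 'a', 'c', 'b', 'e']
'c': index 2 in ['d', 'a', 'c', 'b', 'e'] -> ['c', 'd', 'a', 'b', 'e']
'd': index 1 in ['c', 'd', 'a', 'b', 'e'] -> ['d', 'c', 'a', 'b', 'e']
'b': index 3 in ['d', 'c', 'a', 'b', 'e'] -> ['b', 'd', 'c', 'a', 'e']
'e': index 4 in ['b', 'd', 'c', 'a', 'e'] -> ['e', 'b', 'd', 'c', 'a']
'd': index 2 in ['e', 'b', 'd', 'c', 'a'] -> ['d', 'e', 'b', 'c', 'a']
'c': index 3 in ['d', 'e', 'b', 'c', 'a'] -> ['c', 'd', 'e', 'b', 'a']
'e': index 2 in ['c', 'd', 'e', 'b', 'a'] -> ['e', 'c', 'd', 'b', 'a']


Output: [2, 1, 3, 0, 0, 2, 1, 3, 4, 2, 3, 2]


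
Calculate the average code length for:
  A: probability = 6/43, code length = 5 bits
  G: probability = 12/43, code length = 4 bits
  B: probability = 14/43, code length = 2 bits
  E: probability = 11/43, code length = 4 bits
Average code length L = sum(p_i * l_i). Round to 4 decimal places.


Weighted contributions p_i * l_i:
  A: (6/43) * 5 = 30/43
  G: (12/43) * 4 = 48/43
  B: (14/43) * 2 = 28/43
  E: (11/43) * 4 = 44/43
Sum = (30 + 48 + 28 + 44)/43 = 150/43

L = 150/43 = 3.4884 bits/symbol


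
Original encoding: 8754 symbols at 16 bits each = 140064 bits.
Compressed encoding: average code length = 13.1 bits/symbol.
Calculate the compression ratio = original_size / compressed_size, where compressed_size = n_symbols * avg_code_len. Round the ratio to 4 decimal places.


original_size = n_symbols * orig_bits = 8754 * 16 = 140064 bits
compressed_size = n_symbols * avg_code_len = 8754 * 13.1 = 114677.4 bits
ratio = original_size / compressed_size = 140064 / 114677.4 = 1.2214

Compression ratio = 1.2214


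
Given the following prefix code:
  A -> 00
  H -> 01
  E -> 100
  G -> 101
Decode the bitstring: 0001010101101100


Decoding step by step:
Bits 00 -> A
Bits 01 -> H
Bits 01 -> H
Bits 01 -> H
Bits 01 -> H
Bits 101 -> G
Bits 100 -> E


Decoded message: AHHHHGE


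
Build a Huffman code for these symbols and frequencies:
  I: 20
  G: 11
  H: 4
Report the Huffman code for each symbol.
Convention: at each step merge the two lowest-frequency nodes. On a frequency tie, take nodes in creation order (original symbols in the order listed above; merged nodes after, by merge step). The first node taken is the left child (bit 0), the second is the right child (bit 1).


Huffman tree construction:
Step 1: Merge H(4) + G(11) = 15
Step 2: Merge (H+G)(15) + I(20) = 35
Read each symbol's code off the tree from the root (left child = 0, right child = 1).

Codes:
  I: 1 (length 1)
  G: 01 (length 2)
  H: 00 (length 2)
Average code length: 50/35 = 1.4286 bits/symbol


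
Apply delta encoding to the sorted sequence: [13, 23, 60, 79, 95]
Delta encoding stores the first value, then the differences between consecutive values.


First value: 13
Deltas:
  23 - 13 = 10
  60 - 23 = 37
  79 - 60 = 19
  95 - 79 = 16


Delta encoded: [13, 10, 37, 19, 16]


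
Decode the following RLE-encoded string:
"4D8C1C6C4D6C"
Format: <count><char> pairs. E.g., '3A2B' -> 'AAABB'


Expanding each <count><char> pair:
  4D -> 'DDDD'
  8C -> 'CCCCCCCC'
  1C -> 'C'
  6C -> 'CCCCCC'
  4D -> 'DDDD'
  6C -> 'CCCCCC'

Decoded = DDDDCCCCCCCCCCCCCCCDDDDCCCCCC


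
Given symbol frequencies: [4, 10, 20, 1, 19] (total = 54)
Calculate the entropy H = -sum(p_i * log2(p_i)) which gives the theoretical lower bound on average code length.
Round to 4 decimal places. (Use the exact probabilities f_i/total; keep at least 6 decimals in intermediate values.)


Per-symbol terms -p_i * log2(p_i) with p_i = f_i/54:
  p = 4/54 = 0.074074: log2(p) = -3.754888, -p*log2(p) = 0.278140
  p = 10/54 = 0.185185: log2(p) = -2.432959, -p*log2(p) = 0.450548
  p = 20/54 = 0.370370: log2(p) = -1.432959, -p*log2(p) = 0.530726
  p = 1/54 = 0.018519: log2(p) = -5.754888, -p*log2(p) = 0.106572
  p = 19/54 = 0.351852: log2(p) = -1.506960, -p*log2(p) = 0.530227
H = 0.278140 + 0.450548 + 0.530726 + 0.106572 + 0.530227 = 1.896213

H = 1.8962 bits/symbol


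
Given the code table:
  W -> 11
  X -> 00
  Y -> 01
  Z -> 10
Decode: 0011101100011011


Decoding:
00 -> X
11 -> W
10 -> Z
11 -> W
00 -> X
01 -> Y
10 -> Z
11 -> W


Result: XWZWXYZW


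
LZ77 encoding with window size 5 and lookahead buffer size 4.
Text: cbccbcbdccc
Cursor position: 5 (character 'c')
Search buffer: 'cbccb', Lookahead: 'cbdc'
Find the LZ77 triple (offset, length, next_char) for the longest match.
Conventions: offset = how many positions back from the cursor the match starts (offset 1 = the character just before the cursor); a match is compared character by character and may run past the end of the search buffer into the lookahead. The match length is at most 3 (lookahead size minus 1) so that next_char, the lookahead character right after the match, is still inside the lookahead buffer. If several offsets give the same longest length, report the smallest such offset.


Try each offset into the search buffer:
  offset=1 (pos 4, char 'b'): match length 0
  offset=2 (pos 3, char 'c'): match length 2
  offset=3 (pos 2, char 'c'): match length 1
  offset=4 (pos 1, char 'b'): match length 0
  offset=5 (pos 0, char 'c'): match length 2
Longest match has length 2, found at offsets 2, 5; take the smallest, offset 2.
next_char = character at position 5 + 2 = 7 -> 'd'

Best match: offset=2, length=2 (matching 'cb' starting at position 3)
LZ77 triple: (2, 2, 'd')


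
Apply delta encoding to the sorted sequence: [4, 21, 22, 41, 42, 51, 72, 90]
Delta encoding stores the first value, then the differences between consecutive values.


First value: 4
Deltas:
  21 - 4 = 17
  22 - 21 = 1
  41 - 22 = 19
  42 - 41 = 1
  51 - 42 = 9
  72 - 51 = 21
  90 - 72 = 18


Delta encoded: [4, 17, 1, 19, 1, 9, 21, 18]


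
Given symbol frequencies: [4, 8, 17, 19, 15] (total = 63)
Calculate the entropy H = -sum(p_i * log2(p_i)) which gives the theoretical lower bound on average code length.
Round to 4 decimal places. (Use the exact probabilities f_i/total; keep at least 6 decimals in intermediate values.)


Per-symbol terms -p_i * log2(p_i) with p_i = f_i/63:
  p = 4/63 = 0.063492: log2(p) = -3.977280, -p*log2(p) = 0.252526
  p = 8/63 = 0.126984: log2(p) = -2.977280, -p*log2(p) = 0.378067
  p = 17/63 = 0.269841: log2(p) = -1.889817, -p*log2(p) = 0.509951
  p = 19/63 = 0.301587: log2(p) = -1.729352, -p*log2(p) = 0.521551
  p = 15/63 = 0.238095: log2(p) = -2.070389, -p*log2(p) = 0.492950
H = 0.252526 + 0.378067 + 0.509951 + 0.521551 + 0.492950 = 2.155045

H = 2.155 bits/symbol


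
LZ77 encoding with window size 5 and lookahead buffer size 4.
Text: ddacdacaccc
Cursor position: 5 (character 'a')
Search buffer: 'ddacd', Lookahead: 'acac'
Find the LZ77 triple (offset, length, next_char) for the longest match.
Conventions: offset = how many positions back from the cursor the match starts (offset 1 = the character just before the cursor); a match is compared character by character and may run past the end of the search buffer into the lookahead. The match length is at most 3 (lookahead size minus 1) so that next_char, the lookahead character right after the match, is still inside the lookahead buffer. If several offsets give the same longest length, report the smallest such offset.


Try each offset into the search buffer:
  offset=1 (pos 4, char 'd'): match length 0
  offset=2 (pos 3, char 'c'): match length 0
  offset=3 (pos 2, char 'a'): match length 2
  offset=4 (pos 1, char 'd'): match length 0
  offset=5 (pos 0, char 'd'): match length 0
Longest match has length 2 at offset 3.
next_char = character at position 5 + 2 = 7 -> 'a'

Best match: offset=3, length=2 (matching 'ac' starting at position 2)
LZ77 triple: (3, 2, 'a')


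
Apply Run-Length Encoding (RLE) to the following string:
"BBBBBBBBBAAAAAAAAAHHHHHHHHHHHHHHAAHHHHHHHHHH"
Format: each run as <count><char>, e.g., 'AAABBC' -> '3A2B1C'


Scanning runs left to right:
  i=0: run of 'B' x 9 -> '9B'
  i=9: run of 'A' x 9 -> '9A'
  i=18: run of 'H' x 14 -> '14H'
  i=32: run of 'A' x 2 -> '2A'
  i=34: run of 'H' x 10 -> '10H'

RLE = 9B9A14H2A10H


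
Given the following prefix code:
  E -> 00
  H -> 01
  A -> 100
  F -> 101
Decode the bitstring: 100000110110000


Decoding step by step:
Bits 100 -> A
Bits 00 -> E
Bits 01 -> H
Bits 101 -> F
Bits 100 -> A
Bits 00 -> E


Decoded message: AEHFAE


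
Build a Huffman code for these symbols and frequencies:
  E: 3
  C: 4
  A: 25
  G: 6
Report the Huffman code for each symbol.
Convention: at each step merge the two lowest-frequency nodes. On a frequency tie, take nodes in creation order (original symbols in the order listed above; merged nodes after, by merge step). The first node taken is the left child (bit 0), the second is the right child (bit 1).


Huffman tree construction:
Step 1: Merge E(3) + C(4) = 7
Step 2: Merge G(6) + (E+C)(7) = 13
Step 3: Merge (G+(E+C))(13) + A(25) = 38
Read each symbol's code off the tree from the root (left child = 0, right child = 1).

Codes:
  E: 010 (length 3)
  C: 011 (length 3)
  A: 1 (length 1)
  G: 00 (length 2)
Average code length: 58/38 = 1.5263 bits/symbol


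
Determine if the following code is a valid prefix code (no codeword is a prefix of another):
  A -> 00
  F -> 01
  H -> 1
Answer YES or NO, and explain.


Checking each pair (does one codeword prefix another?):
  A='00' vs F='01': no prefix
  A='00' vs H='1': no prefix
  F='01' vs A='00': no prefix
  F='01' vs H='1': no prefix
  H='1' vs A='00': no prefix
  H='1' vs F='01': no prefix
No violation found over all pairs.

YES -- this is a valid prefix code. No codeword is a prefix of any other codeword.


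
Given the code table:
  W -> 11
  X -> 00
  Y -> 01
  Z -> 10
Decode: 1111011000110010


Decoding:
11 -> W
11 -> W
01 -> Y
10 -> Z
00 -> X
11 -> W
00 -> X
10 -> Z


Result: WWYZXWXZ


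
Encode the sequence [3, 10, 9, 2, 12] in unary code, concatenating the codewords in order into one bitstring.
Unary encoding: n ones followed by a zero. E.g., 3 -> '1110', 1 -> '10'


Encode each number as n ones followed by a terminating 0:
  3 -> 1110 (4 bits)
  10 -> 11111111110 (11 bits)
  9 -> 1111111110 (10 bits)
  2 -> 110 (3 bits)
  12 -> 1111111111110 (13 bits)
Total length = 4 + 11 + 10 + 3 + 13 = 41 bits.

Unary([3, 10, 9, 2, 12]) = 11101111111111011111111101101111111111110 (41 bits)


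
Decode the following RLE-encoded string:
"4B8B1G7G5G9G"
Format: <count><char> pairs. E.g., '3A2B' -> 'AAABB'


Expanding each <count><char> pair:
  4B -> 'BBBB'
  8B -> 'BBBBBBBB'
  1G -> 'G'
  7G -> 'GGGGGGG'
  5G -> 'GGGGG'
  9G -> 'GGGGGGGGG'

Decoded = BBBBBBBBBBBBGGGGGGGGGGGGGGGGGGGGGG


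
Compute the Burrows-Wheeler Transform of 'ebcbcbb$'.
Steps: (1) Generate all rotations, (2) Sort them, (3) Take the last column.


Rotations (sorted):
  0: $ebcbcbb -> last char: b
  1: b$ebcbcb -> last char: b
  2: bb$ebcbc -> last char: c
  3: bcbb$ebc -> last char: c
  4: bcbcbb$e -> last char: e
  5: cbb$ebcb -> last char: b
  6: cbcbb$eb -> last char: b
  7: ebcbcbb$ -> last char: $


BWT = bbccebb$


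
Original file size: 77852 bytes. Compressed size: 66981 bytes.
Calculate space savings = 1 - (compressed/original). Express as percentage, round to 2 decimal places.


ratio = compressed/original = 66981/77852 = 0.860363
savings = 1 - ratio = 1 - 0.860363 = 0.139637
as a percentage: 0.139637 * 100 = 13.96%

Space savings = 1 - 66981/77852 = 13.96%


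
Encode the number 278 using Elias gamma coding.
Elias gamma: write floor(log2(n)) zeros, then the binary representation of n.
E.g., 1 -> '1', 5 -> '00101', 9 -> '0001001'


num_bits = floor(log2(278)) + 1 = 9
leading_zeros = num_bits - 1 = 8
binary(278) = 100010110

Elias gamma(278) = '00000000' + '100010110' = 00000000100010110 (17 bits)


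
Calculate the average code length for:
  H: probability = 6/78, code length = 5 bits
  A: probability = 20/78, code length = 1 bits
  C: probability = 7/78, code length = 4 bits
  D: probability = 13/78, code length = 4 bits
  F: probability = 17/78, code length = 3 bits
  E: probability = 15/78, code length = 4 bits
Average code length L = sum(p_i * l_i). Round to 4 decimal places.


Weighted contributions p_i * l_i:
  H: (6/78) * 5 = 30/78
  A: (20/78) * 1 = 20/78
  C: (7/78) * 4 = 28/78
  D: (13/78) * 4 = 52/78
  F: (17/78) * 3 = 51/78
  E: (15/78) * 4 = 60/78
Sum = (30 + 20 + 28 + 52 + 51 + 60)/78 = 241/78

L = 241/78 = 3.0897 bits/symbol


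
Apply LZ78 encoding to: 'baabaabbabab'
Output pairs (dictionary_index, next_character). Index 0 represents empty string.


LZ78 encoding steps:
Dictionary: {0: ''}
Step 1: w='' (idx 0), next='b' -> output (0, 'b'), add 'b' as idx 1
Step 2: w='' (idx 0), next='a' -> output (0, 'a'), add 'a' as idx 2
Step 3: w='a' (idx 2), next='b' -> output (2, 'b'), add 'ab' as idx 3
Step 4: w='a' (idx 2), next='a' -> output (2, 'a'), add 'aa' as idx 4
Step 5: w='b' (idx 1), next='b' -> output (1, 'b'), add 'bb' as idx 5
Step 6: w='ab' (idx 3), next='a' -> output (3, 'a'), add 'aba' as idx 6
Step 7: w='b' (idx 1), end of input -> output (1, '')


Encoded: [(0, 'b'), (0, 'a'), (2, 'b'), (2, 'a'), (1, 'b'), (3, 'a'), (1, '')]


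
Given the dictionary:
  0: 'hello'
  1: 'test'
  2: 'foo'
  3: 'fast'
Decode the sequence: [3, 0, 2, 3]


Look up each index in the dictionary:
  3 -> 'fast'
  0 -> 'hello'
  2 -> 'foo'
  3 -> 'fast'

Decoded: "fast hello foo fast"


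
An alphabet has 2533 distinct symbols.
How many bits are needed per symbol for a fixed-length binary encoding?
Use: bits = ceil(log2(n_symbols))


log2(2533) = 11.3066
Bracket: 2^11 = 2048 < 2533 <= 2^12 = 4096
So ceil(log2(2533)) = 12

bits = ceil(log2(2533)) = ceil(11.3066) = 12 bits


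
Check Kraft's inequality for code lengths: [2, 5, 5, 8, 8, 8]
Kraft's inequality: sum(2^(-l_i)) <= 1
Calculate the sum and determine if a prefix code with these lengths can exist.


Sum = 2^(-2) + 2^(-5) + 2^(-5) + 2^(-8) + 2^(-8) + 2^(-8)
    = 0.25 + 0.03125 + 0.03125 + 0.00390625 + 0.00390625 + 0.00390625
    = 83/256 = 0.32421875
Since 0.32421875 <= 1, Kraft's inequality IS satisfied.
A prefix code with these lengths CAN exist.

Kraft sum = 0.32421875. Satisfied.
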